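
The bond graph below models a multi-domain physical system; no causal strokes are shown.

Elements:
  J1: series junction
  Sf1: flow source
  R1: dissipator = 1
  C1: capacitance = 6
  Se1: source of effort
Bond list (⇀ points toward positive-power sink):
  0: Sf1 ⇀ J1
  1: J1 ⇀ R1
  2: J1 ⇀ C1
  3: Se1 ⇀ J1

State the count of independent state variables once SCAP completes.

1  (C1 all integral)

β0 →Sf1  (source Sf1 imposes f)
β3 →J1  (source Se1 imposes e)
β1 →J1  (J1 flow already set via bond 0)
β2 →J1  (common-f at J1 fixed by 0)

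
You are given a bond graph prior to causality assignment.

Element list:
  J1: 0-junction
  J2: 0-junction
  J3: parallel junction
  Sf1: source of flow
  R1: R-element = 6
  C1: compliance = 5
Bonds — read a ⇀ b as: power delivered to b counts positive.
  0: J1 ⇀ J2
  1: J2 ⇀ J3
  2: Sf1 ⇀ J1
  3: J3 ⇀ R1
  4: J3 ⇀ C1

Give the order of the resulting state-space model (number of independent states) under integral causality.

1  (C1 all integral)

β2 →Sf1  (source Sf1 imposes f)
β0 →J1  (only one effort-in slot at J1)
β1 →J2  (closing 0-jn rule on J2)
β4 →J3  (C1 integral (e out))
β3 →R1  (J3: bond 4 brought effort, rest push out)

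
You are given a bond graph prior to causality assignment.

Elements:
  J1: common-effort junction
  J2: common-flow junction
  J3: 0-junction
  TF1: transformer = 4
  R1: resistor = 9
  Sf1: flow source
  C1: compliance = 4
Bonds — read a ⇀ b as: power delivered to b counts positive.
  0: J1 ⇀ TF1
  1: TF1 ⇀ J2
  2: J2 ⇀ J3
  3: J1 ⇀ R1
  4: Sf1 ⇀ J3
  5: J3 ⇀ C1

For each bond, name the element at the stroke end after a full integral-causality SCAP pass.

bond 4 stroke at Sf1  (Sf1: flow source, stroke at near end)
bond 5 stroke at J3  (prefer integral on C1)
bond 2 stroke at J2  (J3: bond 5 brought effort, rest push out)
bond 1 stroke at TF1  (only one flow-in slot at J2)
bond 0 stroke at J1  (TF TF1: opposite of bond 1)
bond 3 stroke at R1  (0-jn J1 has e-setter on 0)

β0 |J1
β1 |TF1
β2 |J2
β3 |R1
β4 |Sf1
β5 |J3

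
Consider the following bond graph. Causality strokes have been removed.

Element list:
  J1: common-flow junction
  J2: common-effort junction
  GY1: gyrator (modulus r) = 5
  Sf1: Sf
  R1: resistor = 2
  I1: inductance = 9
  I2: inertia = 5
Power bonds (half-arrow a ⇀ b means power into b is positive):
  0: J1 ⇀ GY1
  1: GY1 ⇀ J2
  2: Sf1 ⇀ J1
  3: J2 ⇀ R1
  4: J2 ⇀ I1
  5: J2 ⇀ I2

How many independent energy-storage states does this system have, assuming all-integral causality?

β2 →Sf1  (Sf1: flow source, stroke at near end)
β0 →J1  (J1 flow already set via bond 2)
β1 →J2  (GY GY1: same side as bond 0)
β3 →R1  (J2 effort already set via bond 1)
β4 →I1  (common-e at J2 fixed by 1)
β5 →I2  (0-jn J2 has e-setter on 1)

2  (I1, I2 all integral)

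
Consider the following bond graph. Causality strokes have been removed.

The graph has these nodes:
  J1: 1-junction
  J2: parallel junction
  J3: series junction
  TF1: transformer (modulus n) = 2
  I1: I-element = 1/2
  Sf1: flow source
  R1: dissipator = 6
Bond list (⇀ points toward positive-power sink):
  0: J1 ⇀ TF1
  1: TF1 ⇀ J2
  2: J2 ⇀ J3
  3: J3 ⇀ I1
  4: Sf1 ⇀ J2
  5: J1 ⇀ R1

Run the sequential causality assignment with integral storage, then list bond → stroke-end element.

bond 4 →Sf1  (Sf1: flow source, stroke at near end)
bond 3 →I1  (I1 integral (f out))
bond 2 →J3  (J3: bond 3 brought flow, rest push out)
bond 1 →J2  (closing 0-jn rule on J2)
bond 0 →TF1  (TF1 one-in-one-out from 1)
bond 5 →J1  (1-jn J1 has f-setter on 0)

β0 |TF1
β1 |J2
β2 |J3
β3 |I1
β4 |Sf1
β5 |J1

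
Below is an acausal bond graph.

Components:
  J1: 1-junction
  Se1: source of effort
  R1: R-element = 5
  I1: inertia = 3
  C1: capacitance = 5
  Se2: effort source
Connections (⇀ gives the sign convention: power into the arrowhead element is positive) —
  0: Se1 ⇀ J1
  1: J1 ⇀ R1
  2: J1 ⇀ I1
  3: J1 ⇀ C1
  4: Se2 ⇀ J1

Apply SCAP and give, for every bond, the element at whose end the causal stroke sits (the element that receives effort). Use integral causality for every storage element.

β0 stroke→J1
β1 stroke→J1
β2 stroke→I1
β3 stroke→J1
β4 stroke→J1

b0 stroke at J1  (Se1 fixes effort; stroke away)
b4 stroke at J1  (Se2: effort source, stroke at far end)
b2 stroke at I1  (I1 outputs flow p/I1)
b1 stroke at J1  (common-f at J1 fixed by 2)
b3 stroke at J1  (J1: bond 2 brought flow, rest push out)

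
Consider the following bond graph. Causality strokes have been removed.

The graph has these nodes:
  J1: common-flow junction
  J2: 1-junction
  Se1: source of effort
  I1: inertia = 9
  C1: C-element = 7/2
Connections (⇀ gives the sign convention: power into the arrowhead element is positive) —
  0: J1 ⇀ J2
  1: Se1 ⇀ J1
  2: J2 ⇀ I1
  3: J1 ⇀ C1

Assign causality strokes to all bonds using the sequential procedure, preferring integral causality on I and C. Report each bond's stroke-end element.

b1 →J1  (source Se1 imposes e)
b2 →I1  (I1 integral (f out))
b0 →J2  (J2 flow already set via bond 2)
b3 →J1  (J1: bond 0 brought flow, rest push out)

#0 stroke→J2
#1 stroke→J1
#2 stroke→I1
#3 stroke→J1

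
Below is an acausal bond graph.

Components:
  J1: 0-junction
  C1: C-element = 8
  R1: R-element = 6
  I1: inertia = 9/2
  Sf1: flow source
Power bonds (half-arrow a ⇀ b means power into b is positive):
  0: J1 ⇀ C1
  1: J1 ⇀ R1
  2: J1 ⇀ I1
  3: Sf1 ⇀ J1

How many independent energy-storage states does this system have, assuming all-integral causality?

#3 stroke at Sf1  (source Sf1 imposes f)
#0 stroke at J1  (C1: C, integral causality)
#1 stroke at R1  (J1 effort already set via bond 0)
#2 stroke at I1  (J1 effort already set via bond 0)

2  (C1, I1 all integral)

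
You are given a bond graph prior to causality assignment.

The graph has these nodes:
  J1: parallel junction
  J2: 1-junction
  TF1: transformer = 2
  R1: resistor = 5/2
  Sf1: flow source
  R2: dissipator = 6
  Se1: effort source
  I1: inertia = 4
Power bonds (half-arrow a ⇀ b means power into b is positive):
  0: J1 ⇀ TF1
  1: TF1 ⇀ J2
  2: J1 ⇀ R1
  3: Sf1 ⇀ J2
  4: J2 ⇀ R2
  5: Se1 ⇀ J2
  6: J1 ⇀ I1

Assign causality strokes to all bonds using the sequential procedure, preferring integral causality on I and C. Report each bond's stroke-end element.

#0 →TF1
#1 →J2
#2 →J1
#3 →Sf1
#4 →J2
#5 →J2
#6 →I1

b3 →Sf1  (source Sf1 imposes f)
b5 →J2  (Se1 (Se) sets effort on bond)
b1 →J2  (J2: bond 3 brought flow, rest push out)
b4 →J2  (J2 flow already set via bond 3)
b0 →TF1  (TF1 one-in-one-out from 1)
b6 →I1  (I1 outputs flow p/I1)
b2 →J1  (closing 0-jn rule on J1)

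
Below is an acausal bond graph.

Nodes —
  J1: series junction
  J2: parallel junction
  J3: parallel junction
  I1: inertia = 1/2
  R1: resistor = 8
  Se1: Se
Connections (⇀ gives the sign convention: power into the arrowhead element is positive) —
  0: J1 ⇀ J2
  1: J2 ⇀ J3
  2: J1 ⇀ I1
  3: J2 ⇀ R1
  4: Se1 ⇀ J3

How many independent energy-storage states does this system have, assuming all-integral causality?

#4 →J3  (Se1 fixes effort; stroke away)
#1 →J2  (0-jn J3 has e-setter on 4)
#0 →J1  (common-e at J2 fixed by 1)
#3 →R1  (common-e at J2 fixed by 1)
#2 →I1  (only one flow-in slot at J1)

1  (I1 all integral)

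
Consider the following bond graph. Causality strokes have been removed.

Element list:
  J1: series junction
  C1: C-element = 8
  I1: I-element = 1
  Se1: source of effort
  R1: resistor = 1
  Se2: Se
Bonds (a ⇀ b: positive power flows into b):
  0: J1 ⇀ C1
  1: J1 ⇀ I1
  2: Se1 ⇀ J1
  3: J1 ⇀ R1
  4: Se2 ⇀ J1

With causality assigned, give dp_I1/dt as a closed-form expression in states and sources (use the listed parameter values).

dp_I1/dt = E_Se1 + E_Se2 - p_I1 - q_C1/8

#2 |J1  (Se1 (Se) sets effort on bond)
#4 |J1  (source Se2 imposes e)
#0 |J1  (C1 integral (e out))
#1 |I1  (I1 integral (f out))
#3 |J1  (J1: bond 1 brought flow, rest push out)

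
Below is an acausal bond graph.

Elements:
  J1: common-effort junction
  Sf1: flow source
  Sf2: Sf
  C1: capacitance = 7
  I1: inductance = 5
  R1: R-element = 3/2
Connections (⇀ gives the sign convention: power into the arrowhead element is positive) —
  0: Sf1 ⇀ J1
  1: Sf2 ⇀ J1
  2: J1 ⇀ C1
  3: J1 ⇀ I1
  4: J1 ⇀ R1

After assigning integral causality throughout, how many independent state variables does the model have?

2  (C1, I1 all integral)

#0 |Sf1  (Sf1 fixes flow; stroke at Sf1)
#1 |Sf2  (Sf2 fixes flow; stroke at Sf2)
#2 |J1  (C1 outputs effort q/C1)
#3 |I1  (0-jn J1 has e-setter on 2)
#4 |R1  (J1 effort already set via bond 2)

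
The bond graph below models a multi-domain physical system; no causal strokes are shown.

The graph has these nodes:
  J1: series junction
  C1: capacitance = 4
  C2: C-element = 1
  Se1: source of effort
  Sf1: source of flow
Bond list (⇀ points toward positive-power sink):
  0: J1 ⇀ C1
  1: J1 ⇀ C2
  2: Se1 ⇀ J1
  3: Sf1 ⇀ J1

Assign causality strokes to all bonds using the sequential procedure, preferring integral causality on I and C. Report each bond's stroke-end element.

bond 2 stroke→J1  (Se1 fixes effort; stroke away)
bond 3 stroke→Sf1  (Sf1 fixes flow; stroke at Sf1)
bond 0 stroke→J1  (J1 flow already set via bond 3)
bond 1 stroke→J1  (1-jn J1 has f-setter on 3)

#0 stroke at J1
#1 stroke at J1
#2 stroke at J1
#3 stroke at Sf1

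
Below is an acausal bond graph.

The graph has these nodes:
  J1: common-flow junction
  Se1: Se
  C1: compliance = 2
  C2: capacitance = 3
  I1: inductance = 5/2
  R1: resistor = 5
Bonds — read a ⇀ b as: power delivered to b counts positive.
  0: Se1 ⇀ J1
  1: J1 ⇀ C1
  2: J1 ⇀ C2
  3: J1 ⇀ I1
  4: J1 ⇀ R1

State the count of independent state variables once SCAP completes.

#0 stroke at J1  (Se1 (Se) sets effort on bond)
#1 stroke at J1  (C1 outputs effort q/C1)
#2 stroke at J1  (prefer integral on C2)
#3 stroke at I1  (I1: I, integral causality)
#4 stroke at J1  (common-f at J1 fixed by 3)

3  (C1, C2, I1 all integral)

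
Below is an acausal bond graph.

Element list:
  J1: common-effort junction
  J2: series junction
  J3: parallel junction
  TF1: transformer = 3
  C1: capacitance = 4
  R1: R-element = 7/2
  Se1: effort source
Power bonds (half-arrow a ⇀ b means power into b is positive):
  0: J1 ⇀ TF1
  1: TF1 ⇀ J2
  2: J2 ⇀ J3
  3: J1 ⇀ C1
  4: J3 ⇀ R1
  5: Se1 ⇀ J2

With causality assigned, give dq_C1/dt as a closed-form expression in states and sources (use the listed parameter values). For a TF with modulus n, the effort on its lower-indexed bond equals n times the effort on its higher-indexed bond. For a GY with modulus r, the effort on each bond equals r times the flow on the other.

bond 5 stroke→J2  (Se1: effort source, stroke at far end)
bond 3 stroke→J1  (prefer integral on C1)
bond 0 stroke→TF1  (0-jn J1 has e-setter on 3)
bond 1 stroke→J2  (TF TF1: opposite of bond 0)
bond 2 stroke→J3  (only one flow-in slot at J2)
bond 4 stroke→R1  (J3: bond 2 brought effort, rest push out)

dq_C1/dt = -2*E_Se1/21 - q_C1/126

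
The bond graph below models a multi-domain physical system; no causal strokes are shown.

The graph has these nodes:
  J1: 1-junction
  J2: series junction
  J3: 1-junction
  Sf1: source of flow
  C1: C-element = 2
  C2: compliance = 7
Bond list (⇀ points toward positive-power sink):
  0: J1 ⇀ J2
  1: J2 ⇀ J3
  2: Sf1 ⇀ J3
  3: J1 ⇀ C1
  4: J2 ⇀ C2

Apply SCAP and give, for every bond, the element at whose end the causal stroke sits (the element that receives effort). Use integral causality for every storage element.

β0 stroke→J2
β1 stroke→J3
β2 stroke→Sf1
β3 stroke→J1
β4 stroke→J2

bond 2 stroke at Sf1  (Sf1 (Sf) sets flow on bond)
bond 1 stroke at J3  (common-f at J3 fixed by 2)
bond 0 stroke at J2  (1-jn J2 has f-setter on 1)
bond 4 stroke at J2  (common-f at J2 fixed by 1)
bond 3 stroke at J1  (common-f at J1 fixed by 0)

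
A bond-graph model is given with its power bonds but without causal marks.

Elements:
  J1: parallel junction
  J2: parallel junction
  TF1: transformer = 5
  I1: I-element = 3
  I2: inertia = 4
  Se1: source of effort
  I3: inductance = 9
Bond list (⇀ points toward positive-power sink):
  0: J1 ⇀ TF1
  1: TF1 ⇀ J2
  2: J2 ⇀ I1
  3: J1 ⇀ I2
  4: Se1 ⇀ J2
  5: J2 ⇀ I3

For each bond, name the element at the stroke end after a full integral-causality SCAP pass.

β4 stroke→J2  (Se1 fixes effort; stroke away)
β1 stroke→TF1  (J2: bond 4 brought effort, rest push out)
β2 stroke→I1  (0-jn J2 has e-setter on 4)
β5 stroke→I3  (common-e at J2 fixed by 4)
β0 stroke→J1  (TF TF1: opposite of bond 1)
β3 stroke→I2  (common-e at J1 fixed by 0)

β0 stroke at J1
β1 stroke at TF1
β2 stroke at I1
β3 stroke at I2
β4 stroke at J2
β5 stroke at I3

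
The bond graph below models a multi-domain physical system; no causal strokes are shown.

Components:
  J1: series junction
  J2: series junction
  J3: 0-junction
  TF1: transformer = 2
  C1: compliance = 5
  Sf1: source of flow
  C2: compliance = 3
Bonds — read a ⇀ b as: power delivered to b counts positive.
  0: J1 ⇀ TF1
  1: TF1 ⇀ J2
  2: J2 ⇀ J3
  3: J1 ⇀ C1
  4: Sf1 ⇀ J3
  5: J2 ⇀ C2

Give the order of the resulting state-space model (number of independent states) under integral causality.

2  (C1, C2 all integral)

β4 stroke at Sf1  (Sf1: flow source, stroke at near end)
β2 stroke at J3  (closing 0-jn rule on J3)
β1 stroke at J2  (J2 flow already set via bond 2)
β5 stroke at J2  (J2 flow already set via bond 2)
β0 stroke at TF1  (TF TF1: opposite of bond 1)
β3 stroke at J1  (common-f at J1 fixed by 0)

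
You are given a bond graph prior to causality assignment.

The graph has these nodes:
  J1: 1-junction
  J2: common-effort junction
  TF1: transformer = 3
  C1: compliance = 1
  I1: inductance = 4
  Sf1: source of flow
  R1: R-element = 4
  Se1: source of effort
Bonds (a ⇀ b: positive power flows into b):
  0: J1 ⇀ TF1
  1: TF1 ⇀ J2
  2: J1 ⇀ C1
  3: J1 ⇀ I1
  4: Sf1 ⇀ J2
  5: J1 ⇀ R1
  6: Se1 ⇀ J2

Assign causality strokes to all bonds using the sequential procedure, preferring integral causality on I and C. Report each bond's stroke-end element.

β4 stroke at Sf1  (Sf1: flow source, stroke at near end)
β6 stroke at J2  (Se1: effort source, stroke at far end)
β1 stroke at TF1  (common-e at J2 fixed by 6)
β0 stroke at J1  (TF1: transformer flips bond 1)
β2 stroke at J1  (C1 outputs effort q/C1)
β3 stroke at I1  (prefer integral on I1)
β5 stroke at J1  (J1 flow already set via bond 3)

β0 |J1
β1 |TF1
β2 |J1
β3 |I1
β4 |Sf1
β5 |J1
β6 |J2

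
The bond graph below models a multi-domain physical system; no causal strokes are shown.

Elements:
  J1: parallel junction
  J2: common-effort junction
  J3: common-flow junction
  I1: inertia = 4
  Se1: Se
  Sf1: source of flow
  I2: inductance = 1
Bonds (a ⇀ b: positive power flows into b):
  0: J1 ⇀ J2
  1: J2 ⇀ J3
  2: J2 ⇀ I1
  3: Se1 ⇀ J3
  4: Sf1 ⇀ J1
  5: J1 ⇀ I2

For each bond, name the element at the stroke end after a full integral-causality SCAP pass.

b3 |J3  (Se1 (Se) sets effort on bond)
b4 |Sf1  (source Sf1 imposes f)
b1 |J2  (closing 1-jn rule on J3)
b0 |J1  (J2 effort already set via bond 1)
b2 |I1  (J2 effort already set via bond 1)
b5 |I2  (0-jn J1 has e-setter on 0)

bond 0 |J1
bond 1 |J2
bond 2 |I1
bond 3 |J3
bond 4 |Sf1
bond 5 |I2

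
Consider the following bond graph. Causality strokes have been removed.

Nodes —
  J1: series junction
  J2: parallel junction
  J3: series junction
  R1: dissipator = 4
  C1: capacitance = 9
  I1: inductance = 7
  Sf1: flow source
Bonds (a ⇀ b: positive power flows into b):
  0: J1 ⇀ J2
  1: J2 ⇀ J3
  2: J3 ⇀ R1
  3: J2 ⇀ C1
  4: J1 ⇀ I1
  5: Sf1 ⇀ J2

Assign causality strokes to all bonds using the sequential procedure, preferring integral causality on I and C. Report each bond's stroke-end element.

b0 stroke→J1
b1 stroke→J3
b2 stroke→R1
b3 stroke→J2
b4 stroke→I1
b5 stroke→Sf1

β5 |Sf1  (Sf1 (Sf) sets flow on bond)
β3 |J2  (C1 integral (e out))
β0 |J1  (0-jn J2 has e-setter on 3)
β1 |J3  (common-e at J2 fixed by 3)
β2 |R1  (J3: last free bond brings flow in)
β4 |I1  (only one flow-in slot at J1)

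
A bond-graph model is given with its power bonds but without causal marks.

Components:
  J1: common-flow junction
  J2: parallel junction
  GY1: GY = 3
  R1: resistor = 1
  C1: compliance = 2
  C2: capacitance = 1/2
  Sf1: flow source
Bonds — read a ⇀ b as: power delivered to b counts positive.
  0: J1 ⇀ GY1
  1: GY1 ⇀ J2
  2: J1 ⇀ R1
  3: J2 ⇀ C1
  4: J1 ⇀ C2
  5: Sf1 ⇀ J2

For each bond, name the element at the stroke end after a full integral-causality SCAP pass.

bond 0 stroke at GY1
bond 1 stroke at GY1
bond 2 stroke at J1
bond 3 stroke at J2
bond 4 stroke at J1
bond 5 stroke at Sf1

b5 stroke at Sf1  (source Sf1 imposes f)
b3 stroke at J2  (C1 integral (e out))
b1 stroke at GY1  (common-e at J2 fixed by 3)
b0 stroke at GY1  (GY1: gyrator matches bond 1)
b2 stroke at J1  (J1: bond 0 brought flow, rest push out)
b4 stroke at J1  (J1 flow already set via bond 0)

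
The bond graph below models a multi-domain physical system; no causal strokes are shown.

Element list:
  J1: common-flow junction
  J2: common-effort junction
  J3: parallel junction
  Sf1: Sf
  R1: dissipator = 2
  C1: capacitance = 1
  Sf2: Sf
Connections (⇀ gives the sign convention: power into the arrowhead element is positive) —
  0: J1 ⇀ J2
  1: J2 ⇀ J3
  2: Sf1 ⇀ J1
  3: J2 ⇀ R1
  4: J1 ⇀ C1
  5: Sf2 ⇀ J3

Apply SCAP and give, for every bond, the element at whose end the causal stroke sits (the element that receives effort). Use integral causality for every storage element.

b0 |J1
b1 |J3
b2 |Sf1
b3 |J2
b4 |J1
b5 |Sf2

#2 stroke→Sf1  (Sf1 fixes flow; stroke at Sf1)
#5 stroke→Sf2  (Sf2 (Sf) sets flow on bond)
#0 stroke→J1  (J1 flow already set via bond 2)
#4 stroke→J1  (common-f at J1 fixed by 2)
#1 stroke→J3  (closing 0-jn rule on J3)
#3 stroke→J2  (only one effort-in slot at J2)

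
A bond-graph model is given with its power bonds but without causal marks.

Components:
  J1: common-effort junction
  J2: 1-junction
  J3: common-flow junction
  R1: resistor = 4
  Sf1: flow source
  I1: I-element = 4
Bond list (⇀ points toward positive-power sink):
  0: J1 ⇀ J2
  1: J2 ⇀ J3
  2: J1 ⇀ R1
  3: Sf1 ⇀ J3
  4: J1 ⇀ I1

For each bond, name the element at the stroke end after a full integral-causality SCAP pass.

#3 stroke at Sf1  (Sf1 (Sf) sets flow on bond)
#1 stroke at J3  (common-f at J3 fixed by 3)
#0 stroke at J2  (1-jn J2 has f-setter on 1)
#4 stroke at I1  (I1: I, integral causality)
#2 stroke at J1  (only one effort-in slot at J1)

#0 stroke→J2
#1 stroke→J3
#2 stroke→J1
#3 stroke→Sf1
#4 stroke→I1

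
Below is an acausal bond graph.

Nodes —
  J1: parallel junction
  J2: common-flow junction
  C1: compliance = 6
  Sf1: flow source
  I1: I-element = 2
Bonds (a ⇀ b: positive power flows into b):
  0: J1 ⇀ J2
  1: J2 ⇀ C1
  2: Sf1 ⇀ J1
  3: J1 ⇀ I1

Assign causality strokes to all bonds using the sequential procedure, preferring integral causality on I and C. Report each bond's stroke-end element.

#0 stroke at J1
#1 stroke at J2
#2 stroke at Sf1
#3 stroke at I1

#2 stroke→Sf1  (Sf1 (Sf) sets flow on bond)
#1 stroke→J2  (C1: C, integral causality)
#0 stroke→J1  (J2: last free bond brings flow in)
#3 stroke→I1  (common-e at J1 fixed by 0)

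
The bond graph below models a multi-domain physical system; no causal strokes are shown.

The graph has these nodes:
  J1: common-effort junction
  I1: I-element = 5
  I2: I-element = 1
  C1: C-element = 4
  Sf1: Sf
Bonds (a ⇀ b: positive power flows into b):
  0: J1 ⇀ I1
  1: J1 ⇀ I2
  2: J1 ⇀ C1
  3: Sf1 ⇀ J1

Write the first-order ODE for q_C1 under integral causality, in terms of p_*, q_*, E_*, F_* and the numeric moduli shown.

dq_C1/dt = F_Sf1 - p_I1/5 - p_I2

#3 →Sf1  (Sf1 fixes flow; stroke at Sf1)
#0 →I1  (I1: I, integral causality)
#1 →I2  (I2: I, integral causality)
#2 →J1  (J1: last free bond brings effort in)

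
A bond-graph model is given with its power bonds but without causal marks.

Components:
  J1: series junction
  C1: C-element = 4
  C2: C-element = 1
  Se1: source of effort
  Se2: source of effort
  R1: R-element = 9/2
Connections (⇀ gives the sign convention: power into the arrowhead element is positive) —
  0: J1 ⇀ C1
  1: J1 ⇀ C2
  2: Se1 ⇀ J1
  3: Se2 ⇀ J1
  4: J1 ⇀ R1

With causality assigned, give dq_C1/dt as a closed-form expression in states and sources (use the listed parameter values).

b2 stroke→J1  (source Se1 imposes e)
b3 stroke→J1  (source Se2 imposes e)
b0 stroke→J1  (C1 integral (e out))
b1 stroke→J1  (C2 outputs effort q/C2)
b4 stroke→R1  (closing 1-jn rule on J1)

dq_C1/dt = 2*E_Se1/9 + 2*E_Se2/9 - q_C1/18 - 2*q_C2/9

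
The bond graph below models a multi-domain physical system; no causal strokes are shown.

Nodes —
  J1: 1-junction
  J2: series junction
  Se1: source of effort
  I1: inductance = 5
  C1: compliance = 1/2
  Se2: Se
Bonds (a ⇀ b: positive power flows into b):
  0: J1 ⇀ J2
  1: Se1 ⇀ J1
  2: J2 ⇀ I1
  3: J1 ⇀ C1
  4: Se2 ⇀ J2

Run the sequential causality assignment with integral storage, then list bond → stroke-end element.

b0 stroke→J2
b1 stroke→J1
b2 stroke→I1
b3 stroke→J1
b4 stroke→J2

b1 stroke→J1  (source Se1 imposes e)
b4 stroke→J2  (Se2: effort source, stroke at far end)
b2 stroke→I1  (prefer integral on I1)
b0 stroke→J2  (1-jn J2 has f-setter on 2)
b3 stroke→J1  (J1: bond 0 brought flow, rest push out)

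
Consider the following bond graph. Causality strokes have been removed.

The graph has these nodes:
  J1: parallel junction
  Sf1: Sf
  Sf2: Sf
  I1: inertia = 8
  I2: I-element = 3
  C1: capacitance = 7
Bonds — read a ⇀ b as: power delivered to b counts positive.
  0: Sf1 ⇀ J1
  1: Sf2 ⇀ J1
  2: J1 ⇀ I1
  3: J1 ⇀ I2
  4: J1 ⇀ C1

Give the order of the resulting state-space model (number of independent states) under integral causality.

β0 stroke at Sf1  (source Sf1 imposes f)
β1 stroke at Sf2  (Sf2: flow source, stroke at near end)
β2 stroke at I1  (prefer integral on I1)
β3 stroke at I2  (I2: I, integral causality)
β4 stroke at J1  (closing 0-jn rule on J1)

3  (C1, I1, I2 all integral)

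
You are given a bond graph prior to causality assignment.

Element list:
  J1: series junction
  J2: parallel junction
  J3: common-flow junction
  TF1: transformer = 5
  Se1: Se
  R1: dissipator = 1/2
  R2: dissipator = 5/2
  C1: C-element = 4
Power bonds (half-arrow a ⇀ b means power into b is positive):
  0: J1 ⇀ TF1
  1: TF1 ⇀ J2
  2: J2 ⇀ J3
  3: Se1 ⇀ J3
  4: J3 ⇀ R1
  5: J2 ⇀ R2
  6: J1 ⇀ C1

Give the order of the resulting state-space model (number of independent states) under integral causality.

#3 |J3  (Se1: effort source, stroke at far end)
#6 |J1  (prefer integral on C1)
#0 |TF1  (J1: last free bond brings flow in)
#1 |J2  (through TF1, causality passes straight; one stroke at TF1)
#2 |J3  (J2 effort already set via bond 1)
#5 |R2  (J2: bond 1 brought effort, rest push out)
#4 |R1  (J3: last free bond brings flow in)

1  (C1 all integral)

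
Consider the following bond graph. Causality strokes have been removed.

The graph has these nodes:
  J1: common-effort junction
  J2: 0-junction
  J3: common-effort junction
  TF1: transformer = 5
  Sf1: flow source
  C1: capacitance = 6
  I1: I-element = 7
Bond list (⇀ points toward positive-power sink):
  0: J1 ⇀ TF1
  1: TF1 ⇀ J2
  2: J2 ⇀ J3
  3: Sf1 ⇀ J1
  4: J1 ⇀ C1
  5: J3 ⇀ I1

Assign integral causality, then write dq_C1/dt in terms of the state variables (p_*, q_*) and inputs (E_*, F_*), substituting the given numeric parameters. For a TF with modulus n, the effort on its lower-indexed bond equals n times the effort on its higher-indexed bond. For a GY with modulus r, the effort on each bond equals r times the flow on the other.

dq_C1/dt = F_Sf1 - p_I1/35

b3 stroke at Sf1  (source Sf1 imposes f)
b4 stroke at J1  (C1 integral (e out))
b0 stroke at TF1  (J1 effort already set via bond 4)
b1 stroke at J2  (TF TF1: opposite of bond 0)
b2 stroke at J3  (J2: bond 1 brought effort, rest push out)
b5 stroke at I1  (J3 effort already set via bond 2)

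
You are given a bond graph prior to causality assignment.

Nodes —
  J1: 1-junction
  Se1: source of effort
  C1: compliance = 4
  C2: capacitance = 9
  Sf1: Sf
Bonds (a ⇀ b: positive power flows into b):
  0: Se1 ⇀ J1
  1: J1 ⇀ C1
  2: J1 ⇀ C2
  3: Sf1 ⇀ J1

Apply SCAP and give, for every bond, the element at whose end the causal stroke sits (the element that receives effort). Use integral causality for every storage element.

#0 stroke at J1  (source Se1 imposes e)
#3 stroke at Sf1  (Sf1: flow source, stroke at near end)
#1 stroke at J1  (common-f at J1 fixed by 3)
#2 stroke at J1  (common-f at J1 fixed by 3)

bond 0 stroke at J1
bond 1 stroke at J1
bond 2 stroke at J1
bond 3 stroke at Sf1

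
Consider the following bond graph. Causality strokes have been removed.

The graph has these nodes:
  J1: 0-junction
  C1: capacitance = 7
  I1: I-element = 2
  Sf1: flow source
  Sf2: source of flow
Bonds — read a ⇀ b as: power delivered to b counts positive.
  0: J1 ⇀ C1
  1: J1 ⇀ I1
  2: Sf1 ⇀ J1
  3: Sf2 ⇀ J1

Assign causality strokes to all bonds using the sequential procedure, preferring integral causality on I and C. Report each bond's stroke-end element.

β2 stroke at Sf1  (Sf1 fixes flow; stroke at Sf1)
β3 stroke at Sf2  (Sf2: flow source, stroke at near end)
β0 stroke at J1  (C1 outputs effort q/C1)
β1 stroke at I1  (0-jn J1 has e-setter on 0)

#0 →J1
#1 →I1
#2 →Sf1
#3 →Sf2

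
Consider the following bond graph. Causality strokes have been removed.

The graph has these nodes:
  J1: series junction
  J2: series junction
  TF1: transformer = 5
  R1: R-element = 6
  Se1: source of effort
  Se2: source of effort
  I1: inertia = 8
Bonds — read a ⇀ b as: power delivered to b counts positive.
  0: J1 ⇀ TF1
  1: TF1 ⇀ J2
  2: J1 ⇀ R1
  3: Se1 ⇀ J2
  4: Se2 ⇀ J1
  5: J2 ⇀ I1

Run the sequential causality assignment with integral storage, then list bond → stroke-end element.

β3 |J2  (Se1 (Se) sets effort on bond)
β4 |J1  (Se2 (Se) sets effort on bond)
β5 |I1  (I1 outputs flow p/I1)
β1 |J2  (J2 flow already set via bond 5)
β0 |TF1  (TF TF1: opposite of bond 1)
β2 |J1  (1-jn J1 has f-setter on 0)

β0 stroke→TF1
β1 stroke→J2
β2 stroke→J1
β3 stroke→J2
β4 stroke→J1
β5 stroke→I1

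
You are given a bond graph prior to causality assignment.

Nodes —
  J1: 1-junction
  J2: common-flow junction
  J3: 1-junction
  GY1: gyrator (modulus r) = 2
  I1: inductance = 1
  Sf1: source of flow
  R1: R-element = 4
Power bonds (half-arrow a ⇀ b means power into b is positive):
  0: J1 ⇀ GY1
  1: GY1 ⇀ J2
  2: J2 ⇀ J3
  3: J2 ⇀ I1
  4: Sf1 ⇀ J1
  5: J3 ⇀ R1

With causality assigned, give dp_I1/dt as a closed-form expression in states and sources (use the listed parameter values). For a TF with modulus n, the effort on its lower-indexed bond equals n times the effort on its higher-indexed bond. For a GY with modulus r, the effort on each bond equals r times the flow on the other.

β4 →Sf1  (source Sf1 imposes f)
β0 →J1  (J1 flow already set via bond 4)
β1 →J2  (GY1: gyrator matches bond 0)
β3 →I1  (I1 outputs flow p/I1)
β2 →J2  (common-f at J2 fixed by 3)
β5 →J3  (J3: bond 2 brought flow, rest push out)

dp_I1/dt = 2*F_Sf1 - 4*p_I1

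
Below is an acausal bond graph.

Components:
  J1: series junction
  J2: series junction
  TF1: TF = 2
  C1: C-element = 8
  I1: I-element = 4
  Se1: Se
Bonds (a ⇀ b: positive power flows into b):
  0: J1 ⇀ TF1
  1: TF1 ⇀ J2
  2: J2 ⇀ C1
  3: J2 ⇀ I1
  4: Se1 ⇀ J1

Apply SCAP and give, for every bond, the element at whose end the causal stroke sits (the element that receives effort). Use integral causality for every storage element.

b4 stroke→J1  (Se1 (Se) sets effort on bond)
b0 stroke→TF1  (J1 needs exactly one f-in)
b1 stroke→J2  (TF1 one-in-one-out from 0)
b2 stroke→J2  (C1: C, integral causality)
b3 stroke→I1  (J2: last free bond brings flow in)

bond 0 stroke→TF1
bond 1 stroke→J2
bond 2 stroke→J2
bond 3 stroke→I1
bond 4 stroke→J1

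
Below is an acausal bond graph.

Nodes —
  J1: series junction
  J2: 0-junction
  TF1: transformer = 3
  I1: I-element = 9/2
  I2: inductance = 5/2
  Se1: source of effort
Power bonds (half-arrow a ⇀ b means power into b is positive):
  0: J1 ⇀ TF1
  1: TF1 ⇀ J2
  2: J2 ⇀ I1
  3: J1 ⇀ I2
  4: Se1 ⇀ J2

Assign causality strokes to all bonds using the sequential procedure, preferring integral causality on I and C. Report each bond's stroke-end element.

bond 0 stroke→J1
bond 1 stroke→TF1
bond 2 stroke→I1
bond 3 stroke→I2
bond 4 stroke→J2

bond 4 stroke→J2  (Se1 (Se) sets effort on bond)
bond 1 stroke→TF1  (common-e at J2 fixed by 4)
bond 2 stroke→I1  (common-e at J2 fixed by 4)
bond 0 stroke→J1  (through TF1, causality passes straight; one stroke at TF1)
bond 3 stroke→I2  (J1 needs exactly one f-in)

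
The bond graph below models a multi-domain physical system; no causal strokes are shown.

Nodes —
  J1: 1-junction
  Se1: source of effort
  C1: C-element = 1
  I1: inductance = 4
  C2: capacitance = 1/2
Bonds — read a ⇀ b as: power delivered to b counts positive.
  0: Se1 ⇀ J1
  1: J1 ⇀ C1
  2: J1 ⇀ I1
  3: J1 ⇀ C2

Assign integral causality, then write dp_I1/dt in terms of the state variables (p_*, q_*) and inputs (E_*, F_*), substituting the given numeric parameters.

dp_I1/dt = E_Se1 - q_C1 - 2*q_C2

b0 →J1  (source Se1 imposes e)
b1 →J1  (C1 outputs effort q/C1)
b2 →I1  (I1: I, integral causality)
b3 →J1  (1-jn J1 has f-setter on 2)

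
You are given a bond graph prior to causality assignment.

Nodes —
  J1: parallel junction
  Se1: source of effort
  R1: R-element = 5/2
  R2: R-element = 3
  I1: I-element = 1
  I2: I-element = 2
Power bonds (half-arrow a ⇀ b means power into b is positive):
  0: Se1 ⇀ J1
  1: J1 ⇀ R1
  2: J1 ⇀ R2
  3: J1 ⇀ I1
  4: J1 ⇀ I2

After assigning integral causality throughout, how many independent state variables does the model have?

b0 |J1  (Se1 (Se) sets effort on bond)
b1 |R1  (common-e at J1 fixed by 0)
b2 |R2  (J1: bond 0 brought effort, rest push out)
b3 |I1  (common-e at J1 fixed by 0)
b4 |I2  (J1: bond 0 brought effort, rest push out)

2  (I1, I2 all integral)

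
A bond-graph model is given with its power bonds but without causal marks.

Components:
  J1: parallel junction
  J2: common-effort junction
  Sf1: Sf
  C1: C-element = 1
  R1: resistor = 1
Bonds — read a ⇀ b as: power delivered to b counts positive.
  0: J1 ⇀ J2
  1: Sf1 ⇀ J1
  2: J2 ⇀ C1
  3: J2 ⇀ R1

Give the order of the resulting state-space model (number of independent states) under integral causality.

β1 stroke→Sf1  (source Sf1 imposes f)
β0 stroke→J1  (closing 0-jn rule on J1)
β2 stroke→J2  (C1: C, integral causality)
β3 stroke→R1  (0-jn J2 has e-setter on 2)

1  (C1 all integral)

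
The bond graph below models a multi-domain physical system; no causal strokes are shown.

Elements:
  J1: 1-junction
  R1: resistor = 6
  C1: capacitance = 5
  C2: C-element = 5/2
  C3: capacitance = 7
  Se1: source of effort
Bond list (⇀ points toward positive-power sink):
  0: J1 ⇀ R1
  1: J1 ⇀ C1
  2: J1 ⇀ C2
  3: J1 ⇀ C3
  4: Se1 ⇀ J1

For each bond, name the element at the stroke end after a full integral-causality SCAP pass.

β0 →R1
β1 →J1
β2 →J1
β3 →J1
β4 →J1

β4 |J1  (Se1 fixes effort; stroke away)
β1 |J1  (C1: C, integral causality)
β2 |J1  (C2 outputs effort q/C2)
β3 |J1  (C3: C, integral causality)
β0 |R1  (J1: last free bond brings flow in)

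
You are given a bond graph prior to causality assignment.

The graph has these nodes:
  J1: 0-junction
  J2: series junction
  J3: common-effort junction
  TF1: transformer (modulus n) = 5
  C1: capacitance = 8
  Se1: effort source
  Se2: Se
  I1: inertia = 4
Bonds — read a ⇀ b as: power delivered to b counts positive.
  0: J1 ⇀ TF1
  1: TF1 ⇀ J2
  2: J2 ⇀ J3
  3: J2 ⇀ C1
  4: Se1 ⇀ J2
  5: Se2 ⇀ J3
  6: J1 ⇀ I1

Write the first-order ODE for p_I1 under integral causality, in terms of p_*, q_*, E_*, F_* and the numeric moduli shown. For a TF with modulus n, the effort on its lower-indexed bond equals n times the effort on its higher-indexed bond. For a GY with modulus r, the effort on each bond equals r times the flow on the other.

dp_I1/dt = -5*E_Se1 + 5*E_Se2 + 5*q_C1/8

#4 →J2  (source Se1 imposes e)
#5 →J3  (source Se2 imposes e)
#2 →J2  (J3 effort already set via bond 5)
#3 →J2  (C1: C, integral causality)
#1 →TF1  (closing 1-jn rule on J2)
#0 →J1  (TF1: transformer flips bond 1)
#6 →I1  (J1 effort already set via bond 0)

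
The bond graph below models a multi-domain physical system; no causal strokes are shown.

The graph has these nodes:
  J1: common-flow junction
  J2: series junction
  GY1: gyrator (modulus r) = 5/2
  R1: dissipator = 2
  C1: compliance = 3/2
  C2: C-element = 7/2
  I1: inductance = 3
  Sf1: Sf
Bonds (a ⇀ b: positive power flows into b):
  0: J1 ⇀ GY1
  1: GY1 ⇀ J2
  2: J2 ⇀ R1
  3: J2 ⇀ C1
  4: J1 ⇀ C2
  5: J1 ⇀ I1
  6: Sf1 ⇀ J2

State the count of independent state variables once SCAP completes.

3  (C1, C2, I1 all integral)

b6 stroke→Sf1  (source Sf1 imposes f)
b1 stroke→J2  (J2 flow already set via bond 6)
b2 stroke→J2  (J2: bond 6 brought flow, rest push out)
b3 stroke→J2  (J2: bond 6 brought flow, rest push out)
b0 stroke→J1  (GY GY1: same side as bond 1)
b4 stroke→J1  (C2: C, integral causality)
b5 stroke→I1  (J1 needs exactly one f-in)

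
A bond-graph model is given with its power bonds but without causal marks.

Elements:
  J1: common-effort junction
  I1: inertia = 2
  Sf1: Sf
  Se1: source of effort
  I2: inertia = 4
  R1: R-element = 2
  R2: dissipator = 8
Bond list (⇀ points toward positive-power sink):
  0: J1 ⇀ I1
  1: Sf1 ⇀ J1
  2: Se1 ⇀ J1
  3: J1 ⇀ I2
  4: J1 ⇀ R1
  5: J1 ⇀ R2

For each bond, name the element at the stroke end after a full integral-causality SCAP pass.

bond 1 |Sf1  (source Sf1 imposes f)
bond 2 |J1  (source Se1 imposes e)
bond 0 |I1  (J1 effort already set via bond 2)
bond 3 |I2  (0-jn J1 has e-setter on 2)
bond 4 |R1  (0-jn J1 has e-setter on 2)
bond 5 |R2  (common-e at J1 fixed by 2)

b0 stroke→I1
b1 stroke→Sf1
b2 stroke→J1
b3 stroke→I2
b4 stroke→R1
b5 stroke→R2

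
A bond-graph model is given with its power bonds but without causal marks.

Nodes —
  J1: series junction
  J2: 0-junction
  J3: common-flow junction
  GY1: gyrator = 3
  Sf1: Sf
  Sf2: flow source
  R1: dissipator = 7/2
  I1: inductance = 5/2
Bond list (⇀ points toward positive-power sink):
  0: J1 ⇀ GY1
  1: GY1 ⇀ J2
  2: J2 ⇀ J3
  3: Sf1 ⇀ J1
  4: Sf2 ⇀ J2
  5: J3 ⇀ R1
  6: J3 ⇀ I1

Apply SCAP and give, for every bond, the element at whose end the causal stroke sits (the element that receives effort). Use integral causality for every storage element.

#0 stroke at J1
#1 stroke at J2
#2 stroke at J3
#3 stroke at Sf1
#4 stroke at Sf2
#5 stroke at J3
#6 stroke at I1

β3 |Sf1  (Sf1 (Sf) sets flow on bond)
β4 |Sf2  (Sf2 (Sf) sets flow on bond)
β0 |J1  (1-jn J1 has f-setter on 3)
β1 |J2  (GY GY1: same side as bond 0)
β2 |J3  (common-e at J2 fixed by 1)
β6 |I1  (I1 integral (f out))
β5 |J3  (1-jn J3 has f-setter on 6)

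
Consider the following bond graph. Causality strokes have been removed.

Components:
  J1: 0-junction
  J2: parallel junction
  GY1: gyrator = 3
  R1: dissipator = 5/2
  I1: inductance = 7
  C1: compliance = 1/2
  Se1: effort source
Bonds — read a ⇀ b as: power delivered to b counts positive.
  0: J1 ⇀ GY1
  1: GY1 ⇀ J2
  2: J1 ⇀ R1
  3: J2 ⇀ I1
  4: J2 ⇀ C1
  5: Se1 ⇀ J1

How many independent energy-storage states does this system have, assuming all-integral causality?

bond 5 stroke→J1  (Se1: effort source, stroke at far end)
bond 0 stroke→GY1  (J1: bond 5 brought effort, rest push out)
bond 2 stroke→R1  (common-e at J1 fixed by 5)
bond 1 stroke→GY1  (GY1: gyrator matches bond 0)
bond 3 stroke→I1  (prefer integral on I1)
bond 4 stroke→J2  (J2: last free bond brings effort in)

2  (C1, I1 all integral)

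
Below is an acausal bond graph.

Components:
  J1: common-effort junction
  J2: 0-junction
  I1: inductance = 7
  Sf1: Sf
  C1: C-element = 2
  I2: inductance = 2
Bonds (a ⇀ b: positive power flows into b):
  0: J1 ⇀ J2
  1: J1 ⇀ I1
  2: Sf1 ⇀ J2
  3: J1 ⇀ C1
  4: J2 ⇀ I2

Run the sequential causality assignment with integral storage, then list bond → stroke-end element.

#0 stroke→J2
#1 stroke→I1
#2 stroke→Sf1
#3 stroke→J1
#4 stroke→I2

b2 |Sf1  (Sf1 fixes flow; stroke at Sf1)
b1 |I1  (I1 outputs flow p/I1)
b3 |J1  (prefer integral on C1)
b0 |J2  (J1: bond 3 brought effort, rest push out)
b4 |I2  (0-jn J2 has e-setter on 0)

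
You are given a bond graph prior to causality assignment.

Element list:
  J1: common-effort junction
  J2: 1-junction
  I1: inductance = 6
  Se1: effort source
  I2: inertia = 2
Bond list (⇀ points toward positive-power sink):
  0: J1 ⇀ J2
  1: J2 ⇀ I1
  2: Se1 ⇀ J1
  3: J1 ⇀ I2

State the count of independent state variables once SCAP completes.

2  (I1, I2 all integral)

β2 →J1  (source Se1 imposes e)
β0 →J2  (common-e at J1 fixed by 2)
β3 →I2  (0-jn J1 has e-setter on 2)
β1 →I1  (only one flow-in slot at J2)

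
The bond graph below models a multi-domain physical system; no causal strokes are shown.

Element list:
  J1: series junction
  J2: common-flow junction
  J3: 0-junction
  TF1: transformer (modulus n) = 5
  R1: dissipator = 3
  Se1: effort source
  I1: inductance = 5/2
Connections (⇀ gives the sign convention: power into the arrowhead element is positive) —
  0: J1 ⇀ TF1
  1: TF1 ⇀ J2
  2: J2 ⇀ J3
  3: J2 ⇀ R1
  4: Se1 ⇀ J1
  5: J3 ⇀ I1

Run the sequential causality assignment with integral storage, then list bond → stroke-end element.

β0 stroke at TF1
β1 stroke at J2
β2 stroke at J3
β3 stroke at J2
β4 stroke at J1
β5 stroke at I1

#4 stroke at J1  (source Se1 imposes e)
#0 stroke at TF1  (J1 needs exactly one f-in)
#1 stroke at J2  (TF TF1: opposite of bond 0)
#5 stroke at I1  (prefer integral on I1)
#2 stroke at J3  (J3: last free bond brings effort in)
#3 stroke at J2  (1-jn J2 has f-setter on 2)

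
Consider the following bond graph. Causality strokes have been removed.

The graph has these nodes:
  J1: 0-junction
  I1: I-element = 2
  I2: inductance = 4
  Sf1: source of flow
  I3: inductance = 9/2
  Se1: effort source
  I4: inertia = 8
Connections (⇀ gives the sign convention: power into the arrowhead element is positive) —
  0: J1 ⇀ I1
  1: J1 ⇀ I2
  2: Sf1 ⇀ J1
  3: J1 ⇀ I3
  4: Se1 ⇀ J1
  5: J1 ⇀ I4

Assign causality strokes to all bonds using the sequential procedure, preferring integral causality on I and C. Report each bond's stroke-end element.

bond 0 stroke at I1
bond 1 stroke at I2
bond 2 stroke at Sf1
bond 3 stroke at I3
bond 4 stroke at J1
bond 5 stroke at I4

#2 stroke→Sf1  (source Sf1 imposes f)
#4 stroke→J1  (Se1: effort source, stroke at far end)
#0 stroke→I1  (common-e at J1 fixed by 4)
#1 stroke→I2  (0-jn J1 has e-setter on 4)
#3 stroke→I3  (J1 effort already set via bond 4)
#5 stroke→I4  (J1: bond 4 brought effort, rest push out)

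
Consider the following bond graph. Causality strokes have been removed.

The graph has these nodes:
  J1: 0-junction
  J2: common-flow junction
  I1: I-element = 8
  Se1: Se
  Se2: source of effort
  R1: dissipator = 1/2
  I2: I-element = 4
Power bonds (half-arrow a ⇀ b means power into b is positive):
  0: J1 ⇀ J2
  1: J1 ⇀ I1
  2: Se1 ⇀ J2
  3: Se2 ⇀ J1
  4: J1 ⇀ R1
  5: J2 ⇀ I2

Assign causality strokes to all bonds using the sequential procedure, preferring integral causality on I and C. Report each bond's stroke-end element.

#2 |J2  (Se1 (Se) sets effort on bond)
#3 |J1  (source Se2 imposes e)
#0 |J2  (common-e at J1 fixed by 3)
#1 |I1  (0-jn J1 has e-setter on 3)
#4 |R1  (J1: bond 3 brought effort, rest push out)
#5 |I2  (closing 1-jn rule on J2)

#0 stroke→J2
#1 stroke→I1
#2 stroke→J2
#3 stroke→J1
#4 stroke→R1
#5 stroke→I2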